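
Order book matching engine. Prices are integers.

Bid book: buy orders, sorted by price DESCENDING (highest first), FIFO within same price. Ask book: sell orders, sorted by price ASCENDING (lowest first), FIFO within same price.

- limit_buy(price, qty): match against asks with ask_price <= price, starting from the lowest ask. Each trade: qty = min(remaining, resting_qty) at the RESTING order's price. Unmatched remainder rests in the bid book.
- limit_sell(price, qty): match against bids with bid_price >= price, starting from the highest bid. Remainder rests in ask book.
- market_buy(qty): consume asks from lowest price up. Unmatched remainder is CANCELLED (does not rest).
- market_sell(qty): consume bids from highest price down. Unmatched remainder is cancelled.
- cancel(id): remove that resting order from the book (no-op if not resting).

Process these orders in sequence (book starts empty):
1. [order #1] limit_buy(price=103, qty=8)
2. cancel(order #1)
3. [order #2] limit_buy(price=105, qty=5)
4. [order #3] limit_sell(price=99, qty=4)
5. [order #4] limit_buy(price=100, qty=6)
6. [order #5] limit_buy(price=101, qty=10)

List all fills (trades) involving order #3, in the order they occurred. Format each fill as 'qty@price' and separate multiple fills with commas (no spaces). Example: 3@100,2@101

Answer: 4@105

Derivation:
After op 1 [order #1] limit_buy(price=103, qty=8): fills=none; bids=[#1:8@103] asks=[-]
After op 2 cancel(order #1): fills=none; bids=[-] asks=[-]
After op 3 [order #2] limit_buy(price=105, qty=5): fills=none; bids=[#2:5@105] asks=[-]
After op 4 [order #3] limit_sell(price=99, qty=4): fills=#2x#3:4@105; bids=[#2:1@105] asks=[-]
After op 5 [order #4] limit_buy(price=100, qty=6): fills=none; bids=[#2:1@105 #4:6@100] asks=[-]
After op 6 [order #5] limit_buy(price=101, qty=10): fills=none; bids=[#2:1@105 #5:10@101 #4:6@100] asks=[-]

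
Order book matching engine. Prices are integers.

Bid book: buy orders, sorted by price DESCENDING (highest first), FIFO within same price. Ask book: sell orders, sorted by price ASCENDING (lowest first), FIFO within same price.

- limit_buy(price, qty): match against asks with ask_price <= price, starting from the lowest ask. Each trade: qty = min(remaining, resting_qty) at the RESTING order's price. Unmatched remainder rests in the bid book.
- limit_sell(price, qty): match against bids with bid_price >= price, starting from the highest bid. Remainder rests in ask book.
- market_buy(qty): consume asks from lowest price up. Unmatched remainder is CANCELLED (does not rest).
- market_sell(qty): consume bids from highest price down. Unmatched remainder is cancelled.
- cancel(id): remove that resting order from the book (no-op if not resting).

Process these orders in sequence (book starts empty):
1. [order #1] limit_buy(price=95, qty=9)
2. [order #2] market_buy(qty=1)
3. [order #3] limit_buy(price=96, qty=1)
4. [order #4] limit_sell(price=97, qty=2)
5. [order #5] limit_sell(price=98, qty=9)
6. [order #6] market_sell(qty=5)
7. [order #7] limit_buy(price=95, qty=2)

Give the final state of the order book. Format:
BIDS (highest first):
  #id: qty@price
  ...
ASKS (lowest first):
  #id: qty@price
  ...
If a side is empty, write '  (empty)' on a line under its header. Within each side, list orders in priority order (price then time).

Answer: BIDS (highest first):
  #1: 5@95
  #7: 2@95
ASKS (lowest first):
  #4: 2@97
  #5: 9@98

Derivation:
After op 1 [order #1] limit_buy(price=95, qty=9): fills=none; bids=[#1:9@95] asks=[-]
After op 2 [order #2] market_buy(qty=1): fills=none; bids=[#1:9@95] asks=[-]
After op 3 [order #3] limit_buy(price=96, qty=1): fills=none; bids=[#3:1@96 #1:9@95] asks=[-]
After op 4 [order #4] limit_sell(price=97, qty=2): fills=none; bids=[#3:1@96 #1:9@95] asks=[#4:2@97]
After op 5 [order #5] limit_sell(price=98, qty=9): fills=none; bids=[#3:1@96 #1:9@95] asks=[#4:2@97 #5:9@98]
After op 6 [order #6] market_sell(qty=5): fills=#3x#6:1@96 #1x#6:4@95; bids=[#1:5@95] asks=[#4:2@97 #5:9@98]
After op 7 [order #7] limit_buy(price=95, qty=2): fills=none; bids=[#1:5@95 #7:2@95] asks=[#4:2@97 #5:9@98]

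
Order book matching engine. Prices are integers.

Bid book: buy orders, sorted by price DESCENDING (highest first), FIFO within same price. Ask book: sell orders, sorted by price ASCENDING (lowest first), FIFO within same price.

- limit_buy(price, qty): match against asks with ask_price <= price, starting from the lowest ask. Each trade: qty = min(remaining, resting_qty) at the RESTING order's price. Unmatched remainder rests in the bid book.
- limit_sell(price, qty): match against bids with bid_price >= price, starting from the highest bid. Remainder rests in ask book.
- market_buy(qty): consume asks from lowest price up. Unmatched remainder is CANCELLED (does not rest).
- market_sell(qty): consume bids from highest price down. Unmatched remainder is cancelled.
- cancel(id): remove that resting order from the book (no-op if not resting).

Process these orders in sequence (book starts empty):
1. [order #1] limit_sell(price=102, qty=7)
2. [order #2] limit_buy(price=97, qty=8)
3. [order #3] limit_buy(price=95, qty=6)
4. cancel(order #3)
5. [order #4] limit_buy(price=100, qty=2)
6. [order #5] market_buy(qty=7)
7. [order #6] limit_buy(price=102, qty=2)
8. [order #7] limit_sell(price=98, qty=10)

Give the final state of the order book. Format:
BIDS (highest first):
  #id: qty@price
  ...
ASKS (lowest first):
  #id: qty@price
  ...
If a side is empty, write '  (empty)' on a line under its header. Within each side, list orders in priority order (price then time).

After op 1 [order #1] limit_sell(price=102, qty=7): fills=none; bids=[-] asks=[#1:7@102]
After op 2 [order #2] limit_buy(price=97, qty=8): fills=none; bids=[#2:8@97] asks=[#1:7@102]
After op 3 [order #3] limit_buy(price=95, qty=6): fills=none; bids=[#2:8@97 #3:6@95] asks=[#1:7@102]
After op 4 cancel(order #3): fills=none; bids=[#2:8@97] asks=[#1:7@102]
After op 5 [order #4] limit_buy(price=100, qty=2): fills=none; bids=[#4:2@100 #2:8@97] asks=[#1:7@102]
After op 6 [order #5] market_buy(qty=7): fills=#5x#1:7@102; bids=[#4:2@100 #2:8@97] asks=[-]
After op 7 [order #6] limit_buy(price=102, qty=2): fills=none; bids=[#6:2@102 #4:2@100 #2:8@97] asks=[-]
After op 8 [order #7] limit_sell(price=98, qty=10): fills=#6x#7:2@102 #4x#7:2@100; bids=[#2:8@97] asks=[#7:6@98]

Answer: BIDS (highest first):
  #2: 8@97
ASKS (lowest first):
  #7: 6@98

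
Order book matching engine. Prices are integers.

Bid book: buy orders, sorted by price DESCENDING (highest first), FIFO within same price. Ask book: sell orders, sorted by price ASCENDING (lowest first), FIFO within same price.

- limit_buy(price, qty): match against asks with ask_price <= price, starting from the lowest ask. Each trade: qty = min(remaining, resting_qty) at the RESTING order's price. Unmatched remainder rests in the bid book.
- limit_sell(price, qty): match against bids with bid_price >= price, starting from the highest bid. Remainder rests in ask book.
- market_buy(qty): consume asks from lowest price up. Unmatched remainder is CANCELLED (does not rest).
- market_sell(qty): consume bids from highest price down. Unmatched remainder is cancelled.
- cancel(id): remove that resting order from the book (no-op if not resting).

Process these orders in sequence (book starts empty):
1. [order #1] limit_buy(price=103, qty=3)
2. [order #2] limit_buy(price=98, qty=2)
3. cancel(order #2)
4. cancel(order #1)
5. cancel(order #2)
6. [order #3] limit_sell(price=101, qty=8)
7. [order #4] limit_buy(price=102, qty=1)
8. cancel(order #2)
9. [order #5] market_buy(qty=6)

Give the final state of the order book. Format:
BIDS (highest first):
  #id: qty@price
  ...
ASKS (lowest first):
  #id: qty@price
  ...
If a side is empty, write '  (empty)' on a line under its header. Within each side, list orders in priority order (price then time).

After op 1 [order #1] limit_buy(price=103, qty=3): fills=none; bids=[#1:3@103] asks=[-]
After op 2 [order #2] limit_buy(price=98, qty=2): fills=none; bids=[#1:3@103 #2:2@98] asks=[-]
After op 3 cancel(order #2): fills=none; bids=[#1:3@103] asks=[-]
After op 4 cancel(order #1): fills=none; bids=[-] asks=[-]
After op 5 cancel(order #2): fills=none; bids=[-] asks=[-]
After op 6 [order #3] limit_sell(price=101, qty=8): fills=none; bids=[-] asks=[#3:8@101]
After op 7 [order #4] limit_buy(price=102, qty=1): fills=#4x#3:1@101; bids=[-] asks=[#3:7@101]
After op 8 cancel(order #2): fills=none; bids=[-] asks=[#3:7@101]
After op 9 [order #5] market_buy(qty=6): fills=#5x#3:6@101; bids=[-] asks=[#3:1@101]

Answer: BIDS (highest first):
  (empty)
ASKS (lowest first):
  #3: 1@101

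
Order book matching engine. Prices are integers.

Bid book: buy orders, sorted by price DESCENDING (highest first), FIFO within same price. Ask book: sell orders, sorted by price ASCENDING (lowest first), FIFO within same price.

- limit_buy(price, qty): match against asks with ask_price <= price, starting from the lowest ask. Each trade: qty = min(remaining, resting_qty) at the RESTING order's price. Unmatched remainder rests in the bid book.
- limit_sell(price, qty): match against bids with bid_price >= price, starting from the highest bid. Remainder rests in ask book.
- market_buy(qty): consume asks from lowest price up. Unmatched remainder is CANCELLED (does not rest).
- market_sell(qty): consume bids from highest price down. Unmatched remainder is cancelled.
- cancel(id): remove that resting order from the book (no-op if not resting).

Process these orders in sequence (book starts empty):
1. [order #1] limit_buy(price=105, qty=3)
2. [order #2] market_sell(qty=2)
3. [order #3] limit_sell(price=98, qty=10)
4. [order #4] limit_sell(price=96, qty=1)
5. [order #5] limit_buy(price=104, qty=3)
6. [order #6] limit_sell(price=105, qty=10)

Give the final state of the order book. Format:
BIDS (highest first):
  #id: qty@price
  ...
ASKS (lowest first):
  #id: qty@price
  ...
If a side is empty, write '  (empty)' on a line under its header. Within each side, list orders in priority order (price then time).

Answer: BIDS (highest first):
  (empty)
ASKS (lowest first):
  #3: 7@98
  #6: 10@105

Derivation:
After op 1 [order #1] limit_buy(price=105, qty=3): fills=none; bids=[#1:3@105] asks=[-]
After op 2 [order #2] market_sell(qty=2): fills=#1x#2:2@105; bids=[#1:1@105] asks=[-]
After op 3 [order #3] limit_sell(price=98, qty=10): fills=#1x#3:1@105; bids=[-] asks=[#3:9@98]
After op 4 [order #4] limit_sell(price=96, qty=1): fills=none; bids=[-] asks=[#4:1@96 #3:9@98]
After op 5 [order #5] limit_buy(price=104, qty=3): fills=#5x#4:1@96 #5x#3:2@98; bids=[-] asks=[#3:7@98]
After op 6 [order #6] limit_sell(price=105, qty=10): fills=none; bids=[-] asks=[#3:7@98 #6:10@105]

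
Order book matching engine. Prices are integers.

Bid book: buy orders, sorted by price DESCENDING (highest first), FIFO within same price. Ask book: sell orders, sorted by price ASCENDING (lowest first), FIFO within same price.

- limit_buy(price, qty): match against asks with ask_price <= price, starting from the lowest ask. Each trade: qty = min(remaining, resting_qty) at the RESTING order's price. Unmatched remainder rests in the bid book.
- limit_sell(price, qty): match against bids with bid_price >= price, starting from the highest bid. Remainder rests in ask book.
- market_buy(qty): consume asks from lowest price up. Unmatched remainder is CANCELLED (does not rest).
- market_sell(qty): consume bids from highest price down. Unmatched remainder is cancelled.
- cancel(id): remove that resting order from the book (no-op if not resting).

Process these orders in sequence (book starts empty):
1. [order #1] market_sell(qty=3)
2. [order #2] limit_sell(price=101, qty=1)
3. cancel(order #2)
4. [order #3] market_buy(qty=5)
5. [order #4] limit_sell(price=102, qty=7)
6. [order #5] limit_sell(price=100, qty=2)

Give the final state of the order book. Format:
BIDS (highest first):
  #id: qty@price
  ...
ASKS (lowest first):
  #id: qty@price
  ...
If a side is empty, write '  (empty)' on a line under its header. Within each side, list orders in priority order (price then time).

Answer: BIDS (highest first):
  (empty)
ASKS (lowest first):
  #5: 2@100
  #4: 7@102

Derivation:
After op 1 [order #1] market_sell(qty=3): fills=none; bids=[-] asks=[-]
After op 2 [order #2] limit_sell(price=101, qty=1): fills=none; bids=[-] asks=[#2:1@101]
After op 3 cancel(order #2): fills=none; bids=[-] asks=[-]
After op 4 [order #3] market_buy(qty=5): fills=none; bids=[-] asks=[-]
After op 5 [order #4] limit_sell(price=102, qty=7): fills=none; bids=[-] asks=[#4:7@102]
After op 6 [order #5] limit_sell(price=100, qty=2): fills=none; bids=[-] asks=[#5:2@100 #4:7@102]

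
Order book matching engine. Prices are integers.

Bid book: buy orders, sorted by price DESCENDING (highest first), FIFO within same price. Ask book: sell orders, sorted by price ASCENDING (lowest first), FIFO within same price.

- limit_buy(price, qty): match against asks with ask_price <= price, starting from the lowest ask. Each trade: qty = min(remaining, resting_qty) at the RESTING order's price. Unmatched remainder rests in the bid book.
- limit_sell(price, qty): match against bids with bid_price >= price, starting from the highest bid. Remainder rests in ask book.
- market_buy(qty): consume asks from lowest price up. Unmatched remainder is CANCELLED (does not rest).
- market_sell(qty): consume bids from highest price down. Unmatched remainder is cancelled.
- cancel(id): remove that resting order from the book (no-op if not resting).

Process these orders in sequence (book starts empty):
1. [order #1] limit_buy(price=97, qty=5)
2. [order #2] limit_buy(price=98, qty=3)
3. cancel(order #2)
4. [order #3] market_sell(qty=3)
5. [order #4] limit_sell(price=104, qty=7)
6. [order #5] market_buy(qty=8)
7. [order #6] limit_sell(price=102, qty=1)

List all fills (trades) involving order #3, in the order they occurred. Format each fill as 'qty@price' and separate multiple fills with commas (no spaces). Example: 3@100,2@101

Answer: 3@97

Derivation:
After op 1 [order #1] limit_buy(price=97, qty=5): fills=none; bids=[#1:5@97] asks=[-]
After op 2 [order #2] limit_buy(price=98, qty=3): fills=none; bids=[#2:3@98 #1:5@97] asks=[-]
After op 3 cancel(order #2): fills=none; bids=[#1:5@97] asks=[-]
After op 4 [order #3] market_sell(qty=3): fills=#1x#3:3@97; bids=[#1:2@97] asks=[-]
After op 5 [order #4] limit_sell(price=104, qty=7): fills=none; bids=[#1:2@97] asks=[#4:7@104]
After op 6 [order #5] market_buy(qty=8): fills=#5x#4:7@104; bids=[#1:2@97] asks=[-]
After op 7 [order #6] limit_sell(price=102, qty=1): fills=none; bids=[#1:2@97] asks=[#6:1@102]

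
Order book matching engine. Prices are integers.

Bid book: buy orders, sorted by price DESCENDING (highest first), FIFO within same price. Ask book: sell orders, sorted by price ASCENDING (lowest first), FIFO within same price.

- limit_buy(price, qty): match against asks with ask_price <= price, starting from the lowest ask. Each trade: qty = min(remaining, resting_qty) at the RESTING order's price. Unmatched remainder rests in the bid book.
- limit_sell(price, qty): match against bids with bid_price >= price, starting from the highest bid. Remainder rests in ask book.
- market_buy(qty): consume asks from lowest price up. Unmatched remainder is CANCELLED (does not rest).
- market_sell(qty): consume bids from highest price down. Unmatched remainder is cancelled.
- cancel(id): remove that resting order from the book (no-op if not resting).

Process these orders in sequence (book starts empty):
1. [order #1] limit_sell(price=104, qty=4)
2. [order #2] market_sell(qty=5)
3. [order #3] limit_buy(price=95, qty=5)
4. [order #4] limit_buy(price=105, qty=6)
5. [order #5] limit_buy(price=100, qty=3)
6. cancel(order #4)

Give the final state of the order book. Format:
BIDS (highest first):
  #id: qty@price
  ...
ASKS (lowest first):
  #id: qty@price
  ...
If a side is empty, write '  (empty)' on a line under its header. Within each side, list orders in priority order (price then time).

Answer: BIDS (highest first):
  #5: 3@100
  #3: 5@95
ASKS (lowest first):
  (empty)

Derivation:
After op 1 [order #1] limit_sell(price=104, qty=4): fills=none; bids=[-] asks=[#1:4@104]
After op 2 [order #2] market_sell(qty=5): fills=none; bids=[-] asks=[#1:4@104]
After op 3 [order #3] limit_buy(price=95, qty=5): fills=none; bids=[#3:5@95] asks=[#1:4@104]
After op 4 [order #4] limit_buy(price=105, qty=6): fills=#4x#1:4@104; bids=[#4:2@105 #3:5@95] asks=[-]
After op 5 [order #5] limit_buy(price=100, qty=3): fills=none; bids=[#4:2@105 #5:3@100 #3:5@95] asks=[-]
After op 6 cancel(order #4): fills=none; bids=[#5:3@100 #3:5@95] asks=[-]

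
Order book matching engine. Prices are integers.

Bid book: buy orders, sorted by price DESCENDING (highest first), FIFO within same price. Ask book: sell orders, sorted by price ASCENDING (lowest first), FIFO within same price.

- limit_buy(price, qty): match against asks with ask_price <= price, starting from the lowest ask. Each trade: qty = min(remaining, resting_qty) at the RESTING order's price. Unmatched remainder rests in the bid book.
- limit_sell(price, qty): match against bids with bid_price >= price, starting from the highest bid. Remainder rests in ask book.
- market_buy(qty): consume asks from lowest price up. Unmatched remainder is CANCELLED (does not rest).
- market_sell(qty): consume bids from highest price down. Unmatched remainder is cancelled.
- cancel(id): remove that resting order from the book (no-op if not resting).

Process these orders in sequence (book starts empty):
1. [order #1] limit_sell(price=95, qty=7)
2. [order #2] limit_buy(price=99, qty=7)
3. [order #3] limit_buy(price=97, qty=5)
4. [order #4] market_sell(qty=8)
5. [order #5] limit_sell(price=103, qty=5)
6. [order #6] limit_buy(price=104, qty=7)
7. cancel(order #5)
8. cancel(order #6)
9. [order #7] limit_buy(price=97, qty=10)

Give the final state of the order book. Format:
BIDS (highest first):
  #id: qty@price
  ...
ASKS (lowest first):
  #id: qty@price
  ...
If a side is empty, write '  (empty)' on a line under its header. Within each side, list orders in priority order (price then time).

Answer: BIDS (highest first):
  #7: 10@97
ASKS (lowest first):
  (empty)

Derivation:
After op 1 [order #1] limit_sell(price=95, qty=7): fills=none; bids=[-] asks=[#1:7@95]
After op 2 [order #2] limit_buy(price=99, qty=7): fills=#2x#1:7@95; bids=[-] asks=[-]
After op 3 [order #3] limit_buy(price=97, qty=5): fills=none; bids=[#3:5@97] asks=[-]
After op 4 [order #4] market_sell(qty=8): fills=#3x#4:5@97; bids=[-] asks=[-]
After op 5 [order #5] limit_sell(price=103, qty=5): fills=none; bids=[-] asks=[#5:5@103]
After op 6 [order #6] limit_buy(price=104, qty=7): fills=#6x#5:5@103; bids=[#6:2@104] asks=[-]
After op 7 cancel(order #5): fills=none; bids=[#6:2@104] asks=[-]
After op 8 cancel(order #6): fills=none; bids=[-] asks=[-]
After op 9 [order #7] limit_buy(price=97, qty=10): fills=none; bids=[#7:10@97] asks=[-]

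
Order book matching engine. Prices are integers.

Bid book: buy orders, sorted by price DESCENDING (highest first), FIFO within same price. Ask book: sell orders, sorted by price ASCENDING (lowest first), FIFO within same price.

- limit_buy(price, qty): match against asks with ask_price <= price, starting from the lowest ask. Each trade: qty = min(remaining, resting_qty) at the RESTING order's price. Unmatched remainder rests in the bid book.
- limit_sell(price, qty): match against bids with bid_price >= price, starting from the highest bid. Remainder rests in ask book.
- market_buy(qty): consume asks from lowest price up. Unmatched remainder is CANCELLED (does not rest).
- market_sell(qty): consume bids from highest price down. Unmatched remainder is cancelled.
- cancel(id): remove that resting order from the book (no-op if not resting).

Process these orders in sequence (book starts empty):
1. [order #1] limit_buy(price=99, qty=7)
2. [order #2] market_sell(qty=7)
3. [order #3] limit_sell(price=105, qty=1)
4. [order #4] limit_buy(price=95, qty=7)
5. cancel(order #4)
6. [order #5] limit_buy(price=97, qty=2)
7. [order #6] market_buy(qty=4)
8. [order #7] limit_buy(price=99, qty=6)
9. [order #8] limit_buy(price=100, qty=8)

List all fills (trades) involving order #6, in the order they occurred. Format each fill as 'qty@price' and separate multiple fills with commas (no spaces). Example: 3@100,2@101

After op 1 [order #1] limit_buy(price=99, qty=7): fills=none; bids=[#1:7@99] asks=[-]
After op 2 [order #2] market_sell(qty=7): fills=#1x#2:7@99; bids=[-] asks=[-]
After op 3 [order #3] limit_sell(price=105, qty=1): fills=none; bids=[-] asks=[#3:1@105]
After op 4 [order #4] limit_buy(price=95, qty=7): fills=none; bids=[#4:7@95] asks=[#3:1@105]
After op 5 cancel(order #4): fills=none; bids=[-] asks=[#3:1@105]
After op 6 [order #5] limit_buy(price=97, qty=2): fills=none; bids=[#5:2@97] asks=[#3:1@105]
After op 7 [order #6] market_buy(qty=4): fills=#6x#3:1@105; bids=[#5:2@97] asks=[-]
After op 8 [order #7] limit_buy(price=99, qty=6): fills=none; bids=[#7:6@99 #5:2@97] asks=[-]
After op 9 [order #8] limit_buy(price=100, qty=8): fills=none; bids=[#8:8@100 #7:6@99 #5:2@97] asks=[-]

Answer: 1@105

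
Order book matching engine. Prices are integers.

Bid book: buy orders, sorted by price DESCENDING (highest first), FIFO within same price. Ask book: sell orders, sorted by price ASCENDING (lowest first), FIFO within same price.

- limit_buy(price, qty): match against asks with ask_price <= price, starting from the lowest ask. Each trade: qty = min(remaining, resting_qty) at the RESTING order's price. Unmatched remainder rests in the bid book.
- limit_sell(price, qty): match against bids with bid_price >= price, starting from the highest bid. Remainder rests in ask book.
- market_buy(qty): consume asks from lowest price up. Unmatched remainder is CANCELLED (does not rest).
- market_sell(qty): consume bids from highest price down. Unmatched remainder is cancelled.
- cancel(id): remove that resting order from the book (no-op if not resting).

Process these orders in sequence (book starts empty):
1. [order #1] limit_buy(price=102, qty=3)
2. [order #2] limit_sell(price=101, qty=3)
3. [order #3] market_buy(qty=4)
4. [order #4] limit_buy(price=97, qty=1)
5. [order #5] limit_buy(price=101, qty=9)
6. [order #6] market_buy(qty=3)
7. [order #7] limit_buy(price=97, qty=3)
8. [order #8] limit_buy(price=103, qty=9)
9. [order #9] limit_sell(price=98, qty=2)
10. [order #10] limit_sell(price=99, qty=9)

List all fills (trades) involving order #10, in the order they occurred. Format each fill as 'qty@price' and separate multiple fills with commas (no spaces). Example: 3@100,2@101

After op 1 [order #1] limit_buy(price=102, qty=3): fills=none; bids=[#1:3@102] asks=[-]
After op 2 [order #2] limit_sell(price=101, qty=3): fills=#1x#2:3@102; bids=[-] asks=[-]
After op 3 [order #3] market_buy(qty=4): fills=none; bids=[-] asks=[-]
After op 4 [order #4] limit_buy(price=97, qty=1): fills=none; bids=[#4:1@97] asks=[-]
After op 5 [order #5] limit_buy(price=101, qty=9): fills=none; bids=[#5:9@101 #4:1@97] asks=[-]
After op 6 [order #6] market_buy(qty=3): fills=none; bids=[#5:9@101 #4:1@97] asks=[-]
After op 7 [order #7] limit_buy(price=97, qty=3): fills=none; bids=[#5:9@101 #4:1@97 #7:3@97] asks=[-]
After op 8 [order #8] limit_buy(price=103, qty=9): fills=none; bids=[#8:9@103 #5:9@101 #4:1@97 #7:3@97] asks=[-]
After op 9 [order #9] limit_sell(price=98, qty=2): fills=#8x#9:2@103; bids=[#8:7@103 #5:9@101 #4:1@97 #7:3@97] asks=[-]
After op 10 [order #10] limit_sell(price=99, qty=9): fills=#8x#10:7@103 #5x#10:2@101; bids=[#5:7@101 #4:1@97 #7:3@97] asks=[-]

Answer: 7@103,2@101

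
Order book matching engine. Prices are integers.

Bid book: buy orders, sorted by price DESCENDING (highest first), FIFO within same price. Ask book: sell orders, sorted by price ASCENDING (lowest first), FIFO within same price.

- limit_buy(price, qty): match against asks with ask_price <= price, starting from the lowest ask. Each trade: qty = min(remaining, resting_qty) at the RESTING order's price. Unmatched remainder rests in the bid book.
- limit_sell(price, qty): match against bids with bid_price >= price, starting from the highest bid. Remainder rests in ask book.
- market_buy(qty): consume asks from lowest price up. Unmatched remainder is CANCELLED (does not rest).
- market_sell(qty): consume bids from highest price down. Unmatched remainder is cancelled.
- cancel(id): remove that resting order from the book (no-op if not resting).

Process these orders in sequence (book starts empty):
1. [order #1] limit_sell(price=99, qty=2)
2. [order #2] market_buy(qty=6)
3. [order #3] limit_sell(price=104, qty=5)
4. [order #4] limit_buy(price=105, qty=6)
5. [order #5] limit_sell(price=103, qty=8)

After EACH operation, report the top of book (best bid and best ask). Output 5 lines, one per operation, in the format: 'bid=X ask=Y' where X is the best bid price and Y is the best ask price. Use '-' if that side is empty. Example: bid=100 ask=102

Answer: bid=- ask=99
bid=- ask=-
bid=- ask=104
bid=105 ask=-
bid=- ask=103

Derivation:
After op 1 [order #1] limit_sell(price=99, qty=2): fills=none; bids=[-] asks=[#1:2@99]
After op 2 [order #2] market_buy(qty=6): fills=#2x#1:2@99; bids=[-] asks=[-]
After op 3 [order #3] limit_sell(price=104, qty=5): fills=none; bids=[-] asks=[#3:5@104]
After op 4 [order #4] limit_buy(price=105, qty=6): fills=#4x#3:5@104; bids=[#4:1@105] asks=[-]
After op 5 [order #5] limit_sell(price=103, qty=8): fills=#4x#5:1@105; bids=[-] asks=[#5:7@103]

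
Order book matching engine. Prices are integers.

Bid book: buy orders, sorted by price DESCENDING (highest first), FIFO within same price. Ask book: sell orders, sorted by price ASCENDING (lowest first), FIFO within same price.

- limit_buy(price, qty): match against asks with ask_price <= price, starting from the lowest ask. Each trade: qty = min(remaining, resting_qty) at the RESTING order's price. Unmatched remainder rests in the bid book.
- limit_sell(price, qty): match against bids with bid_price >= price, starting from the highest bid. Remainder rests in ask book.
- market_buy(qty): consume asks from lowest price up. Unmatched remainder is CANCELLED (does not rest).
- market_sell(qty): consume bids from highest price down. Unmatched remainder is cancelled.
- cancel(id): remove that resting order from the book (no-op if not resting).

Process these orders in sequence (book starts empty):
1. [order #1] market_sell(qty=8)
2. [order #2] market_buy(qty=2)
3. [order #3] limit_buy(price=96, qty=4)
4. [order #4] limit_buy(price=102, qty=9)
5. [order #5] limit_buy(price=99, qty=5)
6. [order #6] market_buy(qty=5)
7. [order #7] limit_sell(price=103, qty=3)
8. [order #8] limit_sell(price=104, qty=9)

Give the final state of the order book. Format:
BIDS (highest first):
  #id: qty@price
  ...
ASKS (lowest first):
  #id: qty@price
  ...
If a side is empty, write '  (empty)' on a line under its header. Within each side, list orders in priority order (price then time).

Answer: BIDS (highest first):
  #4: 9@102
  #5: 5@99
  #3: 4@96
ASKS (lowest first):
  #7: 3@103
  #8: 9@104

Derivation:
After op 1 [order #1] market_sell(qty=8): fills=none; bids=[-] asks=[-]
After op 2 [order #2] market_buy(qty=2): fills=none; bids=[-] asks=[-]
After op 3 [order #3] limit_buy(price=96, qty=4): fills=none; bids=[#3:4@96] asks=[-]
After op 4 [order #4] limit_buy(price=102, qty=9): fills=none; bids=[#4:9@102 #3:4@96] asks=[-]
After op 5 [order #5] limit_buy(price=99, qty=5): fills=none; bids=[#4:9@102 #5:5@99 #3:4@96] asks=[-]
After op 6 [order #6] market_buy(qty=5): fills=none; bids=[#4:9@102 #5:5@99 #3:4@96] asks=[-]
After op 7 [order #7] limit_sell(price=103, qty=3): fills=none; bids=[#4:9@102 #5:5@99 #3:4@96] asks=[#7:3@103]
After op 8 [order #8] limit_sell(price=104, qty=9): fills=none; bids=[#4:9@102 #5:5@99 #3:4@96] asks=[#7:3@103 #8:9@104]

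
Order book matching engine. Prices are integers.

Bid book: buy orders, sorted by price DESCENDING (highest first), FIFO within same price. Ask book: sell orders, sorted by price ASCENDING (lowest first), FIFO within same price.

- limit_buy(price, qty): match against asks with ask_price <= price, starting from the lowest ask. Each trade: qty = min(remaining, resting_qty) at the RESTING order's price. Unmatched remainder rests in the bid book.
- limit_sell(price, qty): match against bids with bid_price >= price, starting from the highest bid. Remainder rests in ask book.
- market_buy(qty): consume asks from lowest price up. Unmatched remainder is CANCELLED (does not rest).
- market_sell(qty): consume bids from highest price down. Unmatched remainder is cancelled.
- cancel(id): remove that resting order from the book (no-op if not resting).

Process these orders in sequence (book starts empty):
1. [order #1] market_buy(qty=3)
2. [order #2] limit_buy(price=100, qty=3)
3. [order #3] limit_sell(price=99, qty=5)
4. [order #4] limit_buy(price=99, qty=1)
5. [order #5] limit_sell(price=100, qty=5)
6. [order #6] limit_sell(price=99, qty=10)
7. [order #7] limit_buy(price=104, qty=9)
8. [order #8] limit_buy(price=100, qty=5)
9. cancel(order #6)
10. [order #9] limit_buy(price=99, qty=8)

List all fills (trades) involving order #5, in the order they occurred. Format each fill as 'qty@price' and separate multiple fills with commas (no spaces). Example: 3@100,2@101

Answer: 3@100

Derivation:
After op 1 [order #1] market_buy(qty=3): fills=none; bids=[-] asks=[-]
After op 2 [order #2] limit_buy(price=100, qty=3): fills=none; bids=[#2:3@100] asks=[-]
After op 3 [order #3] limit_sell(price=99, qty=5): fills=#2x#3:3@100; bids=[-] asks=[#3:2@99]
After op 4 [order #4] limit_buy(price=99, qty=1): fills=#4x#3:1@99; bids=[-] asks=[#3:1@99]
After op 5 [order #5] limit_sell(price=100, qty=5): fills=none; bids=[-] asks=[#3:1@99 #5:5@100]
After op 6 [order #6] limit_sell(price=99, qty=10): fills=none; bids=[-] asks=[#3:1@99 #6:10@99 #5:5@100]
After op 7 [order #7] limit_buy(price=104, qty=9): fills=#7x#3:1@99 #7x#6:8@99; bids=[-] asks=[#6:2@99 #5:5@100]
After op 8 [order #8] limit_buy(price=100, qty=5): fills=#8x#6:2@99 #8x#5:3@100; bids=[-] asks=[#5:2@100]
After op 9 cancel(order #6): fills=none; bids=[-] asks=[#5:2@100]
After op 10 [order #9] limit_buy(price=99, qty=8): fills=none; bids=[#9:8@99] asks=[#5:2@100]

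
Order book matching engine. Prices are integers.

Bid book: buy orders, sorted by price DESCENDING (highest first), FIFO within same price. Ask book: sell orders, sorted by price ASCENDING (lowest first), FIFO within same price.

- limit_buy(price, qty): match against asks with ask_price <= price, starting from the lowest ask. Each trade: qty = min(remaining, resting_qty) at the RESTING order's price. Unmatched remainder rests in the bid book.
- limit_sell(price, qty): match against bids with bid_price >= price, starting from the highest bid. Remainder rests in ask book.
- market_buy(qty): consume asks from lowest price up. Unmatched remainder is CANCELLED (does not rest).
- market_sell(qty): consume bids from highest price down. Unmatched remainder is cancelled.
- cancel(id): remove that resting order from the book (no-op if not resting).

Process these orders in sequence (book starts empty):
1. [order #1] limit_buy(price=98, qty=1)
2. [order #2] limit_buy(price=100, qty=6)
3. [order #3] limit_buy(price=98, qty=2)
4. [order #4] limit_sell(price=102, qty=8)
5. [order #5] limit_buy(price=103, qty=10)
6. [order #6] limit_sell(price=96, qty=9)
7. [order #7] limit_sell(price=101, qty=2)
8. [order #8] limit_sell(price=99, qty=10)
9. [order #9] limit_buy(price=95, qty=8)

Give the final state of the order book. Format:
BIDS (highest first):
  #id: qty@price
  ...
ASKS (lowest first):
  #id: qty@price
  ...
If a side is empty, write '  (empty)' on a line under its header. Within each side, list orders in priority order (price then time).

Answer: BIDS (highest first):
  #3: 2@98
  #9: 8@95
ASKS (lowest first):
  #8: 10@99
  #7: 2@101

Derivation:
After op 1 [order #1] limit_buy(price=98, qty=1): fills=none; bids=[#1:1@98] asks=[-]
After op 2 [order #2] limit_buy(price=100, qty=6): fills=none; bids=[#2:6@100 #1:1@98] asks=[-]
After op 3 [order #3] limit_buy(price=98, qty=2): fills=none; bids=[#2:6@100 #1:1@98 #3:2@98] asks=[-]
After op 4 [order #4] limit_sell(price=102, qty=8): fills=none; bids=[#2:6@100 #1:1@98 #3:2@98] asks=[#4:8@102]
After op 5 [order #5] limit_buy(price=103, qty=10): fills=#5x#4:8@102; bids=[#5:2@103 #2:6@100 #1:1@98 #3:2@98] asks=[-]
After op 6 [order #6] limit_sell(price=96, qty=9): fills=#5x#6:2@103 #2x#6:6@100 #1x#6:1@98; bids=[#3:2@98] asks=[-]
After op 7 [order #7] limit_sell(price=101, qty=2): fills=none; bids=[#3:2@98] asks=[#7:2@101]
After op 8 [order #8] limit_sell(price=99, qty=10): fills=none; bids=[#3:2@98] asks=[#8:10@99 #7:2@101]
After op 9 [order #9] limit_buy(price=95, qty=8): fills=none; bids=[#3:2@98 #9:8@95] asks=[#8:10@99 #7:2@101]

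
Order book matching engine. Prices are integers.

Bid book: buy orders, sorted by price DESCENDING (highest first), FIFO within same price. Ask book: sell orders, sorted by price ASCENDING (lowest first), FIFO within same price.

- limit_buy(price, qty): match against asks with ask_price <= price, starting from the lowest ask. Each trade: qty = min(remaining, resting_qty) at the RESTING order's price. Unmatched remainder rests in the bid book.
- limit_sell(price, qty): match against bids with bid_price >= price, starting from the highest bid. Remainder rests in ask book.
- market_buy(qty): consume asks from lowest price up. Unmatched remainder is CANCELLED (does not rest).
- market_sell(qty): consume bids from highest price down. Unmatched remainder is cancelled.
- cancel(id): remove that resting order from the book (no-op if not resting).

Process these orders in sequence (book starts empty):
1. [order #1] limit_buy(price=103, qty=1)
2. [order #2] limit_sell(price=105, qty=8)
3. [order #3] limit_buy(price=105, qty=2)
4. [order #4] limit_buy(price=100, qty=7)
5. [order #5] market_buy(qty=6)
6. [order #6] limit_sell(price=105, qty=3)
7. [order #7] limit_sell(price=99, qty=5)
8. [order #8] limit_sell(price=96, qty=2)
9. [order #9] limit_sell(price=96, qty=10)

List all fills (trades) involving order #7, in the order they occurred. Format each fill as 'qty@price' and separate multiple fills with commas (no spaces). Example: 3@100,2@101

After op 1 [order #1] limit_buy(price=103, qty=1): fills=none; bids=[#1:1@103] asks=[-]
After op 2 [order #2] limit_sell(price=105, qty=8): fills=none; bids=[#1:1@103] asks=[#2:8@105]
After op 3 [order #3] limit_buy(price=105, qty=2): fills=#3x#2:2@105; bids=[#1:1@103] asks=[#2:6@105]
After op 4 [order #4] limit_buy(price=100, qty=7): fills=none; bids=[#1:1@103 #4:7@100] asks=[#2:6@105]
After op 5 [order #5] market_buy(qty=6): fills=#5x#2:6@105; bids=[#1:1@103 #4:7@100] asks=[-]
After op 6 [order #6] limit_sell(price=105, qty=3): fills=none; bids=[#1:1@103 #4:7@100] asks=[#6:3@105]
After op 7 [order #7] limit_sell(price=99, qty=5): fills=#1x#7:1@103 #4x#7:4@100; bids=[#4:3@100] asks=[#6:3@105]
After op 8 [order #8] limit_sell(price=96, qty=2): fills=#4x#8:2@100; bids=[#4:1@100] asks=[#6:3@105]
After op 9 [order #9] limit_sell(price=96, qty=10): fills=#4x#9:1@100; bids=[-] asks=[#9:9@96 #6:3@105]

Answer: 1@103,4@100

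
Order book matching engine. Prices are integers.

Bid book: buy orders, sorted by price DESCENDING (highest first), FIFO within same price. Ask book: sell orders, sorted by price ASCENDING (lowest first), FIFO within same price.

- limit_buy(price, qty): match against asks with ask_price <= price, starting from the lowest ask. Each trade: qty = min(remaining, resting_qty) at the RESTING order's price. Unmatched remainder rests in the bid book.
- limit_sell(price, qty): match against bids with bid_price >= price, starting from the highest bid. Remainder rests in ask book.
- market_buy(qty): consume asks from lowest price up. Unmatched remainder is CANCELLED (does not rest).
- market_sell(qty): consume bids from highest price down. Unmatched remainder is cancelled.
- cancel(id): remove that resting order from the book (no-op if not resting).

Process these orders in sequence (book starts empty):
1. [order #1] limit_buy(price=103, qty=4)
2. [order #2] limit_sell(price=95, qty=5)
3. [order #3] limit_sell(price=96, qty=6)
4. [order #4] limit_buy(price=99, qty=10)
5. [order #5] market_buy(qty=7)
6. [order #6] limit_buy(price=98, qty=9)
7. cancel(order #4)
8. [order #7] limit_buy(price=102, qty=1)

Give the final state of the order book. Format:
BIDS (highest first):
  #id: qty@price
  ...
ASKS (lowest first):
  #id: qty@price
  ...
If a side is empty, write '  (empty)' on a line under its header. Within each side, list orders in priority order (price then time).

Answer: BIDS (highest first):
  #7: 1@102
  #6: 9@98
ASKS (lowest first):
  (empty)

Derivation:
After op 1 [order #1] limit_buy(price=103, qty=4): fills=none; bids=[#1:4@103] asks=[-]
After op 2 [order #2] limit_sell(price=95, qty=5): fills=#1x#2:4@103; bids=[-] asks=[#2:1@95]
After op 3 [order #3] limit_sell(price=96, qty=6): fills=none; bids=[-] asks=[#2:1@95 #3:6@96]
After op 4 [order #4] limit_buy(price=99, qty=10): fills=#4x#2:1@95 #4x#3:6@96; bids=[#4:3@99] asks=[-]
After op 5 [order #5] market_buy(qty=7): fills=none; bids=[#4:3@99] asks=[-]
After op 6 [order #6] limit_buy(price=98, qty=9): fills=none; bids=[#4:3@99 #6:9@98] asks=[-]
After op 7 cancel(order #4): fills=none; bids=[#6:9@98] asks=[-]
After op 8 [order #7] limit_buy(price=102, qty=1): fills=none; bids=[#7:1@102 #6:9@98] asks=[-]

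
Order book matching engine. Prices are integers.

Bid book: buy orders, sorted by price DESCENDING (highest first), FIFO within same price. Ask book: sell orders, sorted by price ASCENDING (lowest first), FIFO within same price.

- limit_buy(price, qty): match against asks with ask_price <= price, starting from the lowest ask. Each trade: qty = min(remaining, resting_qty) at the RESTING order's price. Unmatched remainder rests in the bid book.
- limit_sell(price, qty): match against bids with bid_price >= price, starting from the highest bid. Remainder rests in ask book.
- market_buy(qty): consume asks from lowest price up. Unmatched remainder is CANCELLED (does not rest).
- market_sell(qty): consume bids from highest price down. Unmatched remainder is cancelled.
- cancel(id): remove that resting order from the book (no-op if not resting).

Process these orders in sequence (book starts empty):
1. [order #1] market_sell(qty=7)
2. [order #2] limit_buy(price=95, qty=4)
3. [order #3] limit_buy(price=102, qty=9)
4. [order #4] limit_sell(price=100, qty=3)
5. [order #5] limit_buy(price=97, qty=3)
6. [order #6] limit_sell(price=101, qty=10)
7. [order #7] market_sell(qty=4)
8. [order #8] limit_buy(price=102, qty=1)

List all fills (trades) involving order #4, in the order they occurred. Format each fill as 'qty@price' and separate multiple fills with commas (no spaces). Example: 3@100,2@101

After op 1 [order #1] market_sell(qty=7): fills=none; bids=[-] asks=[-]
After op 2 [order #2] limit_buy(price=95, qty=4): fills=none; bids=[#2:4@95] asks=[-]
After op 3 [order #3] limit_buy(price=102, qty=9): fills=none; bids=[#3:9@102 #2:4@95] asks=[-]
After op 4 [order #4] limit_sell(price=100, qty=3): fills=#3x#4:3@102; bids=[#3:6@102 #2:4@95] asks=[-]
After op 5 [order #5] limit_buy(price=97, qty=3): fills=none; bids=[#3:6@102 #5:3@97 #2:4@95] asks=[-]
After op 6 [order #6] limit_sell(price=101, qty=10): fills=#3x#6:6@102; bids=[#5:3@97 #2:4@95] asks=[#6:4@101]
After op 7 [order #7] market_sell(qty=4): fills=#5x#7:3@97 #2x#7:1@95; bids=[#2:3@95] asks=[#6:4@101]
After op 8 [order #8] limit_buy(price=102, qty=1): fills=#8x#6:1@101; bids=[#2:3@95] asks=[#6:3@101]

Answer: 3@102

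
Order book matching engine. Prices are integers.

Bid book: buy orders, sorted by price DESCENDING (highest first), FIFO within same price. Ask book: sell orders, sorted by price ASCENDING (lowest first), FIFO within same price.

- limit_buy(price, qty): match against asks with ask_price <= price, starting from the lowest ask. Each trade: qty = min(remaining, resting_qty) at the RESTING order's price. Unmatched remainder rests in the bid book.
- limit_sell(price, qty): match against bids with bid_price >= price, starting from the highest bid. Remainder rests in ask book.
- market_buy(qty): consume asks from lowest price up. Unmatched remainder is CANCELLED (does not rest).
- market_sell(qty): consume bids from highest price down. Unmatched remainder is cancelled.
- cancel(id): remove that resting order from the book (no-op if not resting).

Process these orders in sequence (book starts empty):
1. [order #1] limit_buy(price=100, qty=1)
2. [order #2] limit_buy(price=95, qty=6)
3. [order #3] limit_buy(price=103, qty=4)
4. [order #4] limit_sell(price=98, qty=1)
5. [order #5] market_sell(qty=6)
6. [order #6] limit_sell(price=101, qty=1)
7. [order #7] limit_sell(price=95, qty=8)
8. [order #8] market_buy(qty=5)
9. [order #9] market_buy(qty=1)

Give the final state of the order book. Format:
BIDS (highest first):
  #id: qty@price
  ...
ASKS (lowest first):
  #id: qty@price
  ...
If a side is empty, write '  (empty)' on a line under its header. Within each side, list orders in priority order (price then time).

After op 1 [order #1] limit_buy(price=100, qty=1): fills=none; bids=[#1:1@100] asks=[-]
After op 2 [order #2] limit_buy(price=95, qty=6): fills=none; bids=[#1:1@100 #2:6@95] asks=[-]
After op 3 [order #3] limit_buy(price=103, qty=4): fills=none; bids=[#3:4@103 #1:1@100 #2:6@95] asks=[-]
After op 4 [order #4] limit_sell(price=98, qty=1): fills=#3x#4:1@103; bids=[#3:3@103 #1:1@100 #2:6@95] asks=[-]
After op 5 [order #5] market_sell(qty=6): fills=#3x#5:3@103 #1x#5:1@100 #2x#5:2@95; bids=[#2:4@95] asks=[-]
After op 6 [order #6] limit_sell(price=101, qty=1): fills=none; bids=[#2:4@95] asks=[#6:1@101]
After op 7 [order #7] limit_sell(price=95, qty=8): fills=#2x#7:4@95; bids=[-] asks=[#7:4@95 #6:1@101]
After op 8 [order #8] market_buy(qty=5): fills=#8x#7:4@95 #8x#6:1@101; bids=[-] asks=[-]
After op 9 [order #9] market_buy(qty=1): fills=none; bids=[-] asks=[-]

Answer: BIDS (highest first):
  (empty)
ASKS (lowest first):
  (empty)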